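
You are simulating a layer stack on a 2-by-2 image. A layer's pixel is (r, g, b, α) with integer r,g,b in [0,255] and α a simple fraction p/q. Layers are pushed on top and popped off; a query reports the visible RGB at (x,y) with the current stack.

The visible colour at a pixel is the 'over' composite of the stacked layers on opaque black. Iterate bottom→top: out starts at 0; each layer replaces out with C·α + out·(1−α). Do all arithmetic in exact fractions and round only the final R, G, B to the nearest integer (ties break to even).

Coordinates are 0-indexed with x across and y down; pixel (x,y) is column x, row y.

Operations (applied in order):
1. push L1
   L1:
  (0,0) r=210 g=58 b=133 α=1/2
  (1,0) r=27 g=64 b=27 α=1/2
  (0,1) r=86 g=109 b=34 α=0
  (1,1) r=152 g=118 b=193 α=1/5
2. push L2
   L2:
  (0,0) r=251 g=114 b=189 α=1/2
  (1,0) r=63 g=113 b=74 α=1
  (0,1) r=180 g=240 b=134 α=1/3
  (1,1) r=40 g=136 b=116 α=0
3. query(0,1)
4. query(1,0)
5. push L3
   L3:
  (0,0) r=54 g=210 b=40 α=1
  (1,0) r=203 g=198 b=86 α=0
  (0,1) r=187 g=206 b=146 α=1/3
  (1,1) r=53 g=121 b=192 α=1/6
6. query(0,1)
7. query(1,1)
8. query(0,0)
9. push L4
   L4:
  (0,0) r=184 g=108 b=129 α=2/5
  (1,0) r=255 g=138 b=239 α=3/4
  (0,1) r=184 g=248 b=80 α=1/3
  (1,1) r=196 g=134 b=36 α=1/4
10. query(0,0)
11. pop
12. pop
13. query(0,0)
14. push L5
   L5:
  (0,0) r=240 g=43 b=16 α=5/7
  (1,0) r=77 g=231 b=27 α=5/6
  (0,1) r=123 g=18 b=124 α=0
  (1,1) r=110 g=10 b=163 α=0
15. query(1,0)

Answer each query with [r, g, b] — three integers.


query (0,1) [L1,L2] — begin 0,0,0
L1 α=0: [0, 0, 0]
L2 α=1/3: [60, 80, 134/3]
= [60, 80, 45]

(1,0) stack=L1,L2; from [0,0,0]:
L1 α=1/2: [27/2, 32, 27/2]
L2 α=1: [63, 113, 74]
→ [63, 113, 74]

(0,1) stack=L1,L2,L3; from [0,0,0]:
+L1 (α=0) → [0, 0, 0]
+L2 (α=1/3) → [60, 80, 134/3]
+L3 (α=1/3) → [307/3, 122, 706/9]
= [102, 122, 78]

query (1,1) [L1,L2,L3] — begin 0,0,0
after L1 α=1/5: [152/5, 118/5, 193/5]
after L2 α=0: [152/5, 118/5, 193/5]
after L3 α=1/6: [205/6, 239/6, 385/6]
→ [34, 40, 64]

query (0,0) [L1,L2,L3] — begin 0,0,0
after L1 α=1/2: [105, 29, 133/2]
after L2 α=1/2: [178, 143/2, 511/4]
after L3 α=1: [54, 210, 40]
= [54, 210, 40]

(0,0) stack=L1,L2,L3,L4; from [0,0,0]:
+L1 (α=1/2) → [105, 29, 133/2]
+L2 (α=1/2) → [178, 143/2, 511/4]
+L3 (α=1) → [54, 210, 40]
+L4 (α=2/5) → [106, 846/5, 378/5]
rounded: [106, 169, 76]

(0,0) stack=L1,L2; from [0,0,0]:
after L1 α=1/2: [105, 29, 133/2]
after L2 α=1/2: [178, 143/2, 511/4]
rounded: [178, 72, 128]

at x=1,y=0 over L1,L2,L5:
+L1 (α=1/2) → [27/2, 32, 27/2]
+L2 (α=1) → [63, 113, 74]
+L5 (α=5/6) → [224/3, 634/3, 209/6]
rounded: [75, 211, 35]


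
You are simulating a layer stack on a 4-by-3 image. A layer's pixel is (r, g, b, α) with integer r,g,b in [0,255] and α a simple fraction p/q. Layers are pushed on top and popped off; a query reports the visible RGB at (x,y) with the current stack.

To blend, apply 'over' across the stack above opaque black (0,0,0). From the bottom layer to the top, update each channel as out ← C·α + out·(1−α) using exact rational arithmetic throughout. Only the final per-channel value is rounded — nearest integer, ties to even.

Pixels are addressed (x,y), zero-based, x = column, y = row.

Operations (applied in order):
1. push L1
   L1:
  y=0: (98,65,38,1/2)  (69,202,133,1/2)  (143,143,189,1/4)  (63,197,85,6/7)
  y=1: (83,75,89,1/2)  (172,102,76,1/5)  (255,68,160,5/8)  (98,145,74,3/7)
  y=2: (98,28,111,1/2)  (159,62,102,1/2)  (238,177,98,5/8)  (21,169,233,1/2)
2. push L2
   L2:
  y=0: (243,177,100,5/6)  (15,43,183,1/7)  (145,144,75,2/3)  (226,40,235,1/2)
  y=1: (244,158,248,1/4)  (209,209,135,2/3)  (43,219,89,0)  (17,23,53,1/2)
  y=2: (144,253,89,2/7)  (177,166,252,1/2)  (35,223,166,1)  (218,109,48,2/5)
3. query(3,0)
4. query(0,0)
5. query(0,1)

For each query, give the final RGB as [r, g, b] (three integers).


(3,0) stack=L1,L2; from [0,0,0]:
+L1 (α=6/7) → [54, 1182/7, 510/7]
+L2 (α=1/2) → [140, 731/7, 2155/14]
rounded: [140, 104, 154]

at x=0,y=0 over L1,L2:
L1 α=1/2: [49, 65/2, 19]
L2 α=5/6: [632/3, 1835/12, 173/2]
= [211, 153, 86]

(0,1) stack=L1,L2; from [0,0,0]:
L1 α=1/2: [83/2, 75/2, 89/2]
L2 α=1/4: [737/8, 541/8, 763/8]
→ [92, 68, 95]


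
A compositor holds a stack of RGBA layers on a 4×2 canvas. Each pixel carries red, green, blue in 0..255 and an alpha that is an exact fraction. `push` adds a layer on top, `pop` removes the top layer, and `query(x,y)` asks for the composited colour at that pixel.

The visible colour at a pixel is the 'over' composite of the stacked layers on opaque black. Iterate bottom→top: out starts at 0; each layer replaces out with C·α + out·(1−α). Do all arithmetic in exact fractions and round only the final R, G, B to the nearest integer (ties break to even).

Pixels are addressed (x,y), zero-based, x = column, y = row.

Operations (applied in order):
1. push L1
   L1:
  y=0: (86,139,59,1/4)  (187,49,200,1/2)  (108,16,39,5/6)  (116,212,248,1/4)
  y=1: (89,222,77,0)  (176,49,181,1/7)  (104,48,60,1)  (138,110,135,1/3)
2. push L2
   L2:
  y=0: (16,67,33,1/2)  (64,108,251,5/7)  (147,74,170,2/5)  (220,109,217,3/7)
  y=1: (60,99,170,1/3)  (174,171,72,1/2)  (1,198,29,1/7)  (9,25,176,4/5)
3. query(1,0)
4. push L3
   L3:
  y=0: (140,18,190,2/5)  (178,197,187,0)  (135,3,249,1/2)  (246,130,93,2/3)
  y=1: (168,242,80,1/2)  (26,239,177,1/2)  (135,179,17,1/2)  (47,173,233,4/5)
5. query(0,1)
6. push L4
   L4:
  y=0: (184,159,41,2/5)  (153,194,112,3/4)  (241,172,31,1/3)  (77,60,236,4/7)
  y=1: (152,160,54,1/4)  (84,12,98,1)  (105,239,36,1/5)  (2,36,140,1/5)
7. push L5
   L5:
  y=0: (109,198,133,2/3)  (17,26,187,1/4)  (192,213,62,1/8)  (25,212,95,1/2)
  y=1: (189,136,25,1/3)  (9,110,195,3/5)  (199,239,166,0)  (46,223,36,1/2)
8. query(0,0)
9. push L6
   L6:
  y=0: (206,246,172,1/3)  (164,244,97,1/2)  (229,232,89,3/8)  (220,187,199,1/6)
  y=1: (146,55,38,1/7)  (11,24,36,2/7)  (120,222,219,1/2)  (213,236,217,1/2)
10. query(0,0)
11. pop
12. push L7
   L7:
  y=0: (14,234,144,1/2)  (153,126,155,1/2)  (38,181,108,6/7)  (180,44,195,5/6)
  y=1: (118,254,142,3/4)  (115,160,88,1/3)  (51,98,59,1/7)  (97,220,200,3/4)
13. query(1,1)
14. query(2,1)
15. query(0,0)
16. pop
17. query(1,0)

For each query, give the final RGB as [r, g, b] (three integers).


at x=1,y=0 over L1,L2:
L1 α=1/2: [187/2, 49/2, 100]
L2 α=5/7: [507/7, 589/7, 1455/7]
rounded: [72, 84, 208]

(0,1) stack=L1,L2,L3; from [0,0,0]:
after L1 α=0: [0, 0, 0]
after L2 α=1/3: [20, 33, 170/3]
after L3 α=1/2: [94, 275/2, 205/3]
= [94, 138, 68]

at x=0,y=0 over L1,L2,L3,L4,L5:
+L1 (α=1/4) → [43/2, 139/4, 59/4]
+L2 (α=1/2) → [75/4, 407/8, 191/8]
+L3 (α=2/5) → [269/4, 1509/40, 3613/40]
+L4 (α=2/5) → [2279/20, 17247/200, 14119/200]
+L5 (α=2/3) → [2213/20, 32149/200, 67319/600]
→ [111, 161, 112]

at x=0,y=0 over L1,L2,L3,L4,L5,L6:
+L1 (α=1/4) → [43/2, 139/4, 59/4]
+L2 (α=1/2) → [75/4, 407/8, 191/8]
+L3 (α=2/5) → [269/4, 1509/40, 3613/40]
+L4 (α=2/5) → [2279/20, 17247/200, 14119/200]
+L5 (α=2/3) → [2213/20, 32149/200, 67319/600]
+L6 (α=1/3) → [4273/30, 56749/300, 118919/900]
rounded: [142, 189, 132]

(1,1) stack=L1,L2,L3,L4,L5,L7; from [0,0,0]:
L1 α=1/7: [176/7, 7, 181/7]
L2 α=1/2: [697/7, 89, 685/14]
L3 α=1/2: [879/14, 164, 3163/28]
L4 α=1: [84, 12, 98]
L5 α=3/5: [39, 354/5, 781/5]
L7 α=1/3: [193/3, 1508/15, 2002/15]
rounded: [64, 101, 133]

(2,1) stack=L1,L2,L3,L4,L5,L7; from [0,0,0]:
L1 α=1: [104, 48, 60]
L2 α=1/7: [625/7, 486/7, 389/7]
L3 α=1/2: [785/7, 1739/14, 254/7]
L4 α=1/5: [775/7, 5151/35, 1268/35]
L5 α=0: [775/7, 5151/35, 1268/35]
L7 α=1/7: [5007/49, 34336/245, 9673/245]
= [102, 140, 39]

(0,0) stack=L1,L2,L3,L4,L5,L7; from [0,0,0]:
after L1 α=1/4: [43/2, 139/4, 59/4]
after L2 α=1/2: [75/4, 407/8, 191/8]
after L3 α=2/5: [269/4, 1509/40, 3613/40]
after L4 α=2/5: [2279/20, 17247/200, 14119/200]
after L5 α=2/3: [2213/20, 32149/200, 67319/600]
after L7 α=1/2: [2493/40, 78949/400, 153719/1200]
rounded: [62, 197, 128]

at x=1,y=0 over L1,L2,L3,L4,L5:
after L1 α=1/2: [187/2, 49/2, 100]
after L2 α=5/7: [507/7, 589/7, 1455/7]
after L3 α=0: [507/7, 589/7, 1455/7]
after L4 α=3/4: [930/7, 4663/28, 3807/28]
after L5 α=1/4: [2909/28, 14717/112, 16657/112]
= [104, 131, 149]


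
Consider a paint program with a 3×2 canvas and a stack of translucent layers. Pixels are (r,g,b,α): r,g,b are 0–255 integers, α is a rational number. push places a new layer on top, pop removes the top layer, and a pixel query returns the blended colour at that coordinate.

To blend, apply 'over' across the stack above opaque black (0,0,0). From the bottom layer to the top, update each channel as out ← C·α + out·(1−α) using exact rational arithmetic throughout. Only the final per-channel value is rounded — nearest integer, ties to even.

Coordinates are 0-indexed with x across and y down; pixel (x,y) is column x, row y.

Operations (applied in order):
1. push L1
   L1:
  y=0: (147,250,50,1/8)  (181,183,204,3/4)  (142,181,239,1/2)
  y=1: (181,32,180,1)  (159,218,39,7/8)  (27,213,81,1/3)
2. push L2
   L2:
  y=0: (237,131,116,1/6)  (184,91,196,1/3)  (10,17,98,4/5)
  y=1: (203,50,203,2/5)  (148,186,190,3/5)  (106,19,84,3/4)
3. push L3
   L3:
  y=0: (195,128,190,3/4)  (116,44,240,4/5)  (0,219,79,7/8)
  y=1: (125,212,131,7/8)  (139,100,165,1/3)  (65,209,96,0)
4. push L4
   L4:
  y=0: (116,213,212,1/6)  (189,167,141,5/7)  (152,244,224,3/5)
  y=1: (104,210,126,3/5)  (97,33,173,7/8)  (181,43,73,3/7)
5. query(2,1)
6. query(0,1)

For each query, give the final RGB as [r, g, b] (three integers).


at x=2,y=1 over L1,L2,L3,L4:
after L1 α=1/3: [9, 71, 27]
after L2 α=3/4: [327/4, 32, 279/4]
after L3 α=0: [327/4, 32, 279/4]
after L4 α=3/7: [870/7, 257/7, 498/7]
= [124, 37, 71]

(0,1) stack=L1,L2,L3,L4; from [0,0,0]:
after L1 α=1: [181, 32, 180]
after L2 α=2/5: [949/5, 196/5, 946/5]
after L3 α=7/8: [1331/10, 952/5, 5531/40]
after L4 α=3/5: [2891/25, 5054/25, 13091/100]
→ [116, 202, 131]


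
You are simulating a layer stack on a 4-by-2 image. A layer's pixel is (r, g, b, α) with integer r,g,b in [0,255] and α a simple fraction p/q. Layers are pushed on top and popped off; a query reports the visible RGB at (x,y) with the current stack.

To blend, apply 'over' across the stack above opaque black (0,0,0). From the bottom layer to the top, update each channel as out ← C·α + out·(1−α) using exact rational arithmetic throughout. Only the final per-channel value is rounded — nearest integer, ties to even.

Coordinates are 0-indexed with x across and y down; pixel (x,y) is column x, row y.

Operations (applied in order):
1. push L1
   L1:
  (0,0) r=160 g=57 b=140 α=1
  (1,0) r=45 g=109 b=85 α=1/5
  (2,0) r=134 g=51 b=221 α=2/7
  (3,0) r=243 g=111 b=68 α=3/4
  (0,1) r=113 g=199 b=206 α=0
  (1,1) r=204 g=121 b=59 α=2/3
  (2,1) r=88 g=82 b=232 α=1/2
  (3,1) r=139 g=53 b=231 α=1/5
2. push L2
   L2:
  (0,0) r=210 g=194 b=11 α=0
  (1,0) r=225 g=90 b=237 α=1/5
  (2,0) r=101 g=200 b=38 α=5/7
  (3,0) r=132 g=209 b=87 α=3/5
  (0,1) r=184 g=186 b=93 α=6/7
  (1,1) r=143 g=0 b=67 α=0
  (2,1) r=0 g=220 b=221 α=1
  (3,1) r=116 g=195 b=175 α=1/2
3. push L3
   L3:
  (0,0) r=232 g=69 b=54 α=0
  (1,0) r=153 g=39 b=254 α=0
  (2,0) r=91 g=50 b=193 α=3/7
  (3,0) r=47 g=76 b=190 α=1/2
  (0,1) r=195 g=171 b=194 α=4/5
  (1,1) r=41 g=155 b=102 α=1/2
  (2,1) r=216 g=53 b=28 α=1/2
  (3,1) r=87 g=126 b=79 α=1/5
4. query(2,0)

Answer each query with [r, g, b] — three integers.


query (2,0) [L1,L2,L3] — begin 0,0,0
+L1 (α=2/7) → [268/7, 102/7, 442/7]
+L2 (α=5/7) → [4071/49, 7204/49, 2214/49]
+L3 (α=3/7) → [29661/343, 36166/343, 37227/343]
rounded: [86, 105, 109]


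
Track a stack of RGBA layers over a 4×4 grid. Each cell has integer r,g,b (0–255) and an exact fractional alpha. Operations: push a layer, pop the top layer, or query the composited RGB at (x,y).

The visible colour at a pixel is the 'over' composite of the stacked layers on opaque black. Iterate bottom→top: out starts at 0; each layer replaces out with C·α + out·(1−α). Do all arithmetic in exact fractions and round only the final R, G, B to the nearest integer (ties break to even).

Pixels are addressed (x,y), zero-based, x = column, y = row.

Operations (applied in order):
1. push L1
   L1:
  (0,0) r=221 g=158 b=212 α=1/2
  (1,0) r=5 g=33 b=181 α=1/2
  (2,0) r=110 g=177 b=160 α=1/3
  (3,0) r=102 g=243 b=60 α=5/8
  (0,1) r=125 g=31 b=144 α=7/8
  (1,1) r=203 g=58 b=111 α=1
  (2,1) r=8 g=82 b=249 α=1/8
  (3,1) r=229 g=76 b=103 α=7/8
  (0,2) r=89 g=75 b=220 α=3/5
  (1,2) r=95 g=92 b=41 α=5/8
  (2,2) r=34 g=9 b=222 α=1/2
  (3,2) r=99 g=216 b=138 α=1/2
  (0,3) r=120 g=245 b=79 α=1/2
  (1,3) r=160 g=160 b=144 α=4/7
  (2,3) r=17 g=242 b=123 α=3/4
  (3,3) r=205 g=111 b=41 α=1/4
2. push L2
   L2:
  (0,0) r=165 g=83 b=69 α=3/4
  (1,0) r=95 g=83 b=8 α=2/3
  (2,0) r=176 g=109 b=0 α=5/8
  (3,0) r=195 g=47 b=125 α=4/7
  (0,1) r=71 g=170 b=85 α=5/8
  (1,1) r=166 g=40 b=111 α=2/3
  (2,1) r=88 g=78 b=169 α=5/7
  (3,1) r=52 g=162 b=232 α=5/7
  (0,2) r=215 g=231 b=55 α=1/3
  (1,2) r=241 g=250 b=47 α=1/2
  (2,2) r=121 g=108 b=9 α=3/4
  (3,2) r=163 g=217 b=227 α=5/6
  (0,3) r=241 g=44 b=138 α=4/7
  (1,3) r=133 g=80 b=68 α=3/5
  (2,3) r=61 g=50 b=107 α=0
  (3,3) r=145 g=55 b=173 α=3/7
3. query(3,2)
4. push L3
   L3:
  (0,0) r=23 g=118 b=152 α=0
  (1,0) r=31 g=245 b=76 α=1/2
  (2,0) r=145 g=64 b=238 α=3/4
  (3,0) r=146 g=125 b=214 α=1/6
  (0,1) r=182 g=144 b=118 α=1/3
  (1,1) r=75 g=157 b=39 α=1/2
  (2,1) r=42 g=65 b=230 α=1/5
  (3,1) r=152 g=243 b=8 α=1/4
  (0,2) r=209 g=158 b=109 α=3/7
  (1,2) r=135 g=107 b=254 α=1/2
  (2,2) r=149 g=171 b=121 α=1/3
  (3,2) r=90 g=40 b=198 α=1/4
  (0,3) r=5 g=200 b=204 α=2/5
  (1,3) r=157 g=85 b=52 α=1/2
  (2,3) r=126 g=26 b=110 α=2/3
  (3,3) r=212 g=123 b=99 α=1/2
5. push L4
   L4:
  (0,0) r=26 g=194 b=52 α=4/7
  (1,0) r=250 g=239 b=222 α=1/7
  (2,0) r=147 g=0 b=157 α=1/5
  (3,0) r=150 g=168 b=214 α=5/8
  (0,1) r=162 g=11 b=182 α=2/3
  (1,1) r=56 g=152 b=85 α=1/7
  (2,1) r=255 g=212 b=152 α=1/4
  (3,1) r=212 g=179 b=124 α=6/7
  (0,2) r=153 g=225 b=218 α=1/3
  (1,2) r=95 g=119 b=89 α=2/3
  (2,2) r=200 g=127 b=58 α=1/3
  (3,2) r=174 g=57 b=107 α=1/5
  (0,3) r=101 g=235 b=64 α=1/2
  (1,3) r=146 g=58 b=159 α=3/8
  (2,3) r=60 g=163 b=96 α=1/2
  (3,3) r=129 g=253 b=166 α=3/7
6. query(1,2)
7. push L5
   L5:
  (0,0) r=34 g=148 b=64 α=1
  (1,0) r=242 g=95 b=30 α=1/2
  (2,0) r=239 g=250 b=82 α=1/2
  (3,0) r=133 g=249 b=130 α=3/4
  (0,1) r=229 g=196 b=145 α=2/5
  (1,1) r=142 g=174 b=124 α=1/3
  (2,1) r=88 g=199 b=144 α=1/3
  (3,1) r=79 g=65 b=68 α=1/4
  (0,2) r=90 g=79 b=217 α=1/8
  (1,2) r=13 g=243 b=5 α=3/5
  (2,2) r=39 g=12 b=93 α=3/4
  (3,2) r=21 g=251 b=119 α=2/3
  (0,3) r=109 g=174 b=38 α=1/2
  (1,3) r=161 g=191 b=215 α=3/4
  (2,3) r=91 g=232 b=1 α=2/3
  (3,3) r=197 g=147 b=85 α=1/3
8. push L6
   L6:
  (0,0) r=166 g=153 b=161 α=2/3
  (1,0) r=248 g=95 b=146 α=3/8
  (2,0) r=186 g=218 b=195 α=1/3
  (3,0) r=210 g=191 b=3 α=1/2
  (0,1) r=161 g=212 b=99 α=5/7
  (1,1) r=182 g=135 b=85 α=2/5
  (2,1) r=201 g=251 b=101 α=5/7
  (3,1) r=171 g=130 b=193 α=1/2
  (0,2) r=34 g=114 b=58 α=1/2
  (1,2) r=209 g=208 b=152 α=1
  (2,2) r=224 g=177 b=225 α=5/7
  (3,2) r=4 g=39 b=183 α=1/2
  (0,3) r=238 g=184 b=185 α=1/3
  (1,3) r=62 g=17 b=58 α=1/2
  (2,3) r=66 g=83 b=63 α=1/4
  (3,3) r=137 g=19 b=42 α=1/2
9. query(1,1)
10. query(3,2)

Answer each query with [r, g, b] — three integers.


query (3,2) [L1,L2] — begin 0,0,0
+L1 (α=1/2) → [99/2, 108, 69]
+L2 (α=5/6) → [1729/12, 1193/6, 602/3]
→ [144, 199, 201]

at x=1,y=2 over L1,L2,L3,L4:
after L1 α=5/8: [475/8, 115/2, 205/8]
after L2 α=1/2: [2403/16, 615/4, 581/16]
after L3 α=1/2: [4563/32, 1043/8, 4645/32]
after L4 α=2/3: [10643/96, 2947/24, 3447/32]
= [111, 123, 108]

at x=1,y=1 over L1,L2,L3,L4,L5,L6:
after L1 α=1: [203, 58, 111]
after L2 α=2/3: [535/3, 46, 111]
after L3 α=1/2: [380/3, 203/2, 75]
after L4 α=1/7: [816/7, 761/7, 535/7]
after L5 α=1/3: [2626/21, 2740/21, 646/7]
after L6 α=2/5: [5174/35, 926/7, 3128/35]
rounded: [148, 132, 89]

query (3,2) [L1,L2,L3,L4,L5,L6] — begin 0,0,0
L1 α=1/2: [99/2, 108, 69]
L2 α=5/6: [1729/12, 1193/6, 602/3]
L3 α=1/4: [2089/16, 1273/8, 200]
L4 α=1/5: [557/4, 1387/10, 907/5]
L5 α=2/3: [725/12, 6407/30, 699/5]
L6 α=1/2: [773/24, 7577/60, 807/5]
rounded: [32, 126, 161]


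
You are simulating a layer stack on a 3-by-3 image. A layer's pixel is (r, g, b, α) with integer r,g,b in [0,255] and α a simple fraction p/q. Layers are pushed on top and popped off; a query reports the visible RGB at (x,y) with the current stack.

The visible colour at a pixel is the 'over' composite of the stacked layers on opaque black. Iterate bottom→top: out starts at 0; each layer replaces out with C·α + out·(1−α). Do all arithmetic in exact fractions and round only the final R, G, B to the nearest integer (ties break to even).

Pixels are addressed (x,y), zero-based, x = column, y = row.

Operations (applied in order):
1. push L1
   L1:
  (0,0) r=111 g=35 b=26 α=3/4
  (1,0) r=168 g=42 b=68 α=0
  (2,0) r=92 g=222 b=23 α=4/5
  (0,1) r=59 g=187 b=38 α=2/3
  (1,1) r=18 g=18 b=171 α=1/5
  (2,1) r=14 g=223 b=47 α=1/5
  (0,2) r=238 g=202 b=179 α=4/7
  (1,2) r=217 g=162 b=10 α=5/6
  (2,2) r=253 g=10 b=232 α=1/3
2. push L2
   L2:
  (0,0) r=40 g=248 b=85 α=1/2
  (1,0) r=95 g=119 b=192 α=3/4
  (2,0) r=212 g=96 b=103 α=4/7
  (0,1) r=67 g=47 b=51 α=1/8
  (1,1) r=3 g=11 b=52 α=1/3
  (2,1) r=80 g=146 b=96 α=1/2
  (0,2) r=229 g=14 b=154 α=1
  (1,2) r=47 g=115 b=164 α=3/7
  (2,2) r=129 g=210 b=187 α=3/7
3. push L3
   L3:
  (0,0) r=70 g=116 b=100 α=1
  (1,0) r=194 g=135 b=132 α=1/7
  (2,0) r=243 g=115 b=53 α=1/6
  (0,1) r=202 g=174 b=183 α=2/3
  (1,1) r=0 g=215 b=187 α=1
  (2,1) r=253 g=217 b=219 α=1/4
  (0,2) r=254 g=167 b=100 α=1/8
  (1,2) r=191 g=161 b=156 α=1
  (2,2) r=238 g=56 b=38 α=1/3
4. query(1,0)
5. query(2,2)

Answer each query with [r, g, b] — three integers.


at x=1,y=0 over L1,L2,L3:
+L1 (α=0) → [0, 0, 0]
+L2 (α=3/4) → [285/4, 357/4, 144]
+L3 (α=1/7) → [1243/14, 1341/14, 996/7]
= [89, 96, 142]

at x=2,y=2 over L1,L2,L3:
after L1 α=1/3: [253/3, 10/3, 232/3]
after L2 α=3/7: [2173/21, 1930/21, 373/3]
after L3 α=1/3: [9344/63, 5036/63, 860/9]
rounded: [148, 80, 96]


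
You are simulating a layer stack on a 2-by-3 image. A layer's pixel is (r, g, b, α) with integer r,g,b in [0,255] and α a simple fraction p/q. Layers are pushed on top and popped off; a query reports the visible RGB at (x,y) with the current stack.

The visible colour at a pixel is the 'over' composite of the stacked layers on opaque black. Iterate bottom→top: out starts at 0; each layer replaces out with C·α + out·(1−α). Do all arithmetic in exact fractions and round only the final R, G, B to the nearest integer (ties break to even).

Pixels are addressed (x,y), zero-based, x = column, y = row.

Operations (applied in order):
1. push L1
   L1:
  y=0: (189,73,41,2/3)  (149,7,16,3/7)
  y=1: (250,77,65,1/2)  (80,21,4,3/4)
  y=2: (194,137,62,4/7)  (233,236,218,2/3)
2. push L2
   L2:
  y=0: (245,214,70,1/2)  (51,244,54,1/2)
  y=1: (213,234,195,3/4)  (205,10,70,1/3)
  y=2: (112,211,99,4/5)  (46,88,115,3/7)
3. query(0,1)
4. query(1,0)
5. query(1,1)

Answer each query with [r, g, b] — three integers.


query (0,1) [L1,L2] — begin 0,0,0
+L1 (α=1/2) → [125, 77/2, 65/2]
+L2 (α=3/4) → [191, 1481/8, 1235/8]
= [191, 185, 154]

(1,0) stack=L1,L2; from [0,0,0]:
+L1 (α=3/7) → [447/7, 3, 48/7]
+L2 (α=1/2) → [402/7, 247/2, 213/7]
→ [57, 124, 30]

at x=1,y=1 over L1,L2:
L1 α=3/4: [60, 63/4, 3]
L2 α=1/3: [325/3, 83/6, 76/3]
rounded: [108, 14, 25]


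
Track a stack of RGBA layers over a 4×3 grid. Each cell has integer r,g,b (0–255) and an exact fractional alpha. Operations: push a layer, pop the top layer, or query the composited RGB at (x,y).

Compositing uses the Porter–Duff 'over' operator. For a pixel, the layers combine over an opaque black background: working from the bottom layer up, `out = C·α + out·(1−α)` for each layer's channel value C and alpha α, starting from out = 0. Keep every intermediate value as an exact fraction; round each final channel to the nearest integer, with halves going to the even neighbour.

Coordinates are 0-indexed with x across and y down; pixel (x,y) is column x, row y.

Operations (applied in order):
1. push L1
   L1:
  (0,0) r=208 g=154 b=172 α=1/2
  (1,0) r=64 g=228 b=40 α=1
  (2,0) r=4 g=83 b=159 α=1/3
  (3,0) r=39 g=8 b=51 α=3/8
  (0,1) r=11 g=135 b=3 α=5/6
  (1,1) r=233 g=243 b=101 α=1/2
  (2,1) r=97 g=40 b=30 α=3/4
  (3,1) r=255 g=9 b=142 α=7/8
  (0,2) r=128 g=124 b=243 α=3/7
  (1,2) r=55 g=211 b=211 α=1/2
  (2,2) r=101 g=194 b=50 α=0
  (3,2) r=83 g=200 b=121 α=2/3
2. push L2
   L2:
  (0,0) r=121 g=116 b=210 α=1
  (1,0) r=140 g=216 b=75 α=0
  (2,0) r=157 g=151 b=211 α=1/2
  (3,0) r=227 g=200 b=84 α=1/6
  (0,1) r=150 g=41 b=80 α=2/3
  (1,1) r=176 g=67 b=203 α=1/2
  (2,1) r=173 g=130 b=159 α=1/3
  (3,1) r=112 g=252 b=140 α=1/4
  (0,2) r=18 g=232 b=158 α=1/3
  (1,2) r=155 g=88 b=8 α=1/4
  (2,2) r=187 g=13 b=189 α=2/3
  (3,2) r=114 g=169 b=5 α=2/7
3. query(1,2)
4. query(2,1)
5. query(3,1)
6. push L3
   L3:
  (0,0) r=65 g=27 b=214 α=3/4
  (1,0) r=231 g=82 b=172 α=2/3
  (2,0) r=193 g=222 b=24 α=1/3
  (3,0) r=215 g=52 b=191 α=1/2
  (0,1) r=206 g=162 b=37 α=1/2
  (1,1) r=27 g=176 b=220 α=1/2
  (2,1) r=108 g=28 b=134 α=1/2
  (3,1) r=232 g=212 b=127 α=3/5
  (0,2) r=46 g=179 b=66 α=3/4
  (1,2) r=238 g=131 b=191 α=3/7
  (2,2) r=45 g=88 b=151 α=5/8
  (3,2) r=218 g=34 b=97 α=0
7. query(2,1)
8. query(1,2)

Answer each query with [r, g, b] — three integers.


query (1,2) [L1,L2] — begin 0,0,0
L1 α=1/2: [55/2, 211/2, 211/2]
L2 α=1/4: [475/8, 809/8, 649/8]
= [59, 101, 81]

at x=2,y=1 over L1,L2:
after L1 α=3/4: [291/4, 30, 45/2]
after L2 α=1/3: [637/6, 190/3, 68]
→ [106, 63, 68]

query (3,1) [L1,L2] — begin 0,0,0
+L1 (α=7/8) → [1785/8, 63/8, 497/4]
+L2 (α=1/4) → [6251/32, 2205/32, 2051/16]
rounded: [195, 69, 128]

(2,1) stack=L1,L2,L3; from [0,0,0]:
after L1 α=3/4: [291/4, 30, 45/2]
after L2 α=1/3: [637/6, 190/3, 68]
after L3 α=1/2: [1285/12, 137/3, 101]
→ [107, 46, 101]

at x=1,y=2 over L1,L2,L3:
+L1 (α=1/2) → [55/2, 211/2, 211/2]
+L2 (α=1/4) → [475/8, 809/8, 649/8]
+L3 (α=3/7) → [1903/14, 1595/14, 1795/14]
rounded: [136, 114, 128]


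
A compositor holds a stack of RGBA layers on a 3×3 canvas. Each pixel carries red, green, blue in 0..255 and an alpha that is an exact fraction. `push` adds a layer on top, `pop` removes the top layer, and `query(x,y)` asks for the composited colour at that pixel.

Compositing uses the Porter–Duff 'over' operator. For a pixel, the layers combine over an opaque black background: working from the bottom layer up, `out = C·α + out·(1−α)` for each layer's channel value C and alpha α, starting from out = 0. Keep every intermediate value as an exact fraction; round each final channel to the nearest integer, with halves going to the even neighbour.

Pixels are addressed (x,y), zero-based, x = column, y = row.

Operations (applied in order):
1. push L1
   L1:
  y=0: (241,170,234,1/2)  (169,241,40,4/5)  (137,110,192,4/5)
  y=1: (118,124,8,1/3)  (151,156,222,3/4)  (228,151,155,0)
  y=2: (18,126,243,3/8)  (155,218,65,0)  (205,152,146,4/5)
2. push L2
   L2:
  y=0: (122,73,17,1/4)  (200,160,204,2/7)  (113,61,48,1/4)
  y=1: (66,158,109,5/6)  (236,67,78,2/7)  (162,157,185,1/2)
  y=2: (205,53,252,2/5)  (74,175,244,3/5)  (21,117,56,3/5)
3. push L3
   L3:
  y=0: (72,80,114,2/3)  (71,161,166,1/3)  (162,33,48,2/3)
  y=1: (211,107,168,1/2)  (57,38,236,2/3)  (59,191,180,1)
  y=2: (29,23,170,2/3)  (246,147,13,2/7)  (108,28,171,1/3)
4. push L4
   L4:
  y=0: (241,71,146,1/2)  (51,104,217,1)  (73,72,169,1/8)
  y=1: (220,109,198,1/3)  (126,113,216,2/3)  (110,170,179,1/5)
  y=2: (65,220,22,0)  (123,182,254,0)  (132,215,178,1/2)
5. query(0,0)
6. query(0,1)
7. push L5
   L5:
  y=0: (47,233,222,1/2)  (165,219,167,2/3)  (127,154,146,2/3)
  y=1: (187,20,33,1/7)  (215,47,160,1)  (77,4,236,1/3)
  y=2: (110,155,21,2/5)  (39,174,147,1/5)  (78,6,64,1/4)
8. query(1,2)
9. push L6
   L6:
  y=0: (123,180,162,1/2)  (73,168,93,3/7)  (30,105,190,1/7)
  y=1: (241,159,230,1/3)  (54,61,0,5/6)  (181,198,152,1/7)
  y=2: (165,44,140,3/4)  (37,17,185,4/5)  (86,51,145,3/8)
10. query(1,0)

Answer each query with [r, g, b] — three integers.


query (0,0) [L1,L2,L3,L4] — begin 0,0,0
L1 α=1/2: [241/2, 85, 117]
L2 α=1/4: [967/8, 82, 92]
L3 α=2/3: [2119/24, 242/3, 320/3]
L4 α=1/2: [7903/48, 455/6, 379/3]
= [165, 76, 126]

query (0,1) [L1,L2,L3,L4] — begin 0,0,0
after L1 α=1/3: [118/3, 124/3, 8/3]
after L2 α=5/6: [554/9, 1247/9, 1643/18]
after L3 α=1/2: [2453/18, 1105/9, 4667/36]
after L4 α=1/3: [4433/27, 3191/27, 8231/54]
→ [164, 118, 152]

at x=1,y=2 over L1,L2,L3,L4,L5:
L1 α=0: [0, 0, 0]
L2 α=3/5: [222/5, 105, 732/5]
L3 α=2/7: [102, 117, 758/7]
L4 α=0: [102, 117, 758/7]
L5 α=1/5: [447/5, 642/5, 4061/35]
→ [89, 128, 116]

query (1,0) [L1,L2,L3,L4,L5,L6] — begin 0,0,0
L1 α=4/5: [676/5, 964/5, 32]
L2 α=2/7: [1076/7, 1284/7, 568/7]
L3 α=1/3: [883/7, 3695/21, 766/7]
L4 α=1: [51, 104, 217]
L5 α=2/3: [127, 542/3, 551/3]
L6 α=3/7: [727/7, 3680/21, 3041/21]
→ [104, 175, 145]


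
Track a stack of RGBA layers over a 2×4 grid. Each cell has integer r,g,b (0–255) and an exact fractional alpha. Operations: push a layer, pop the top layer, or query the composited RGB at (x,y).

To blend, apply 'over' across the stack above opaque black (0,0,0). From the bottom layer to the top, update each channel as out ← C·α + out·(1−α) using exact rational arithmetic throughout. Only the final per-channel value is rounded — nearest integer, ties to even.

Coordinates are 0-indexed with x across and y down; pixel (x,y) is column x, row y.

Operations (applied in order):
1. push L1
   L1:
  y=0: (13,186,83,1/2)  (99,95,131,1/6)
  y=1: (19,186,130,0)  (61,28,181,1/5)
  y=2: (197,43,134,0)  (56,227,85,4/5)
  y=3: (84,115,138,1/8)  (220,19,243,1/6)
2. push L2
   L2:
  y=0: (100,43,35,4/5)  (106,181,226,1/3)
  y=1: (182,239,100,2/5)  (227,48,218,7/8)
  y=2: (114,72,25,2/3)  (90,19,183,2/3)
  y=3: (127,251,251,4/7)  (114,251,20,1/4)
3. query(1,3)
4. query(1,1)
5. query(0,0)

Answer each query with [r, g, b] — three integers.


(1,3) stack=L1,L2; from [0,0,0]:
+L1 (α=1/6) → [110/3, 19/6, 81/2]
+L2 (α=1/4) → [56, 521/8, 283/8]
rounded: [56, 65, 35]

query (1,1) [L1,L2] — begin 0,0,0
L1 α=1/5: [61/5, 28/5, 181/5]
L2 α=7/8: [4003/20, 427/10, 7811/40]
→ [200, 43, 195]

query (0,0) [L1,L2] — begin 0,0,0
L1 α=1/2: [13/2, 93, 83/2]
L2 α=4/5: [813/10, 53, 363/10]
rounded: [81, 53, 36]


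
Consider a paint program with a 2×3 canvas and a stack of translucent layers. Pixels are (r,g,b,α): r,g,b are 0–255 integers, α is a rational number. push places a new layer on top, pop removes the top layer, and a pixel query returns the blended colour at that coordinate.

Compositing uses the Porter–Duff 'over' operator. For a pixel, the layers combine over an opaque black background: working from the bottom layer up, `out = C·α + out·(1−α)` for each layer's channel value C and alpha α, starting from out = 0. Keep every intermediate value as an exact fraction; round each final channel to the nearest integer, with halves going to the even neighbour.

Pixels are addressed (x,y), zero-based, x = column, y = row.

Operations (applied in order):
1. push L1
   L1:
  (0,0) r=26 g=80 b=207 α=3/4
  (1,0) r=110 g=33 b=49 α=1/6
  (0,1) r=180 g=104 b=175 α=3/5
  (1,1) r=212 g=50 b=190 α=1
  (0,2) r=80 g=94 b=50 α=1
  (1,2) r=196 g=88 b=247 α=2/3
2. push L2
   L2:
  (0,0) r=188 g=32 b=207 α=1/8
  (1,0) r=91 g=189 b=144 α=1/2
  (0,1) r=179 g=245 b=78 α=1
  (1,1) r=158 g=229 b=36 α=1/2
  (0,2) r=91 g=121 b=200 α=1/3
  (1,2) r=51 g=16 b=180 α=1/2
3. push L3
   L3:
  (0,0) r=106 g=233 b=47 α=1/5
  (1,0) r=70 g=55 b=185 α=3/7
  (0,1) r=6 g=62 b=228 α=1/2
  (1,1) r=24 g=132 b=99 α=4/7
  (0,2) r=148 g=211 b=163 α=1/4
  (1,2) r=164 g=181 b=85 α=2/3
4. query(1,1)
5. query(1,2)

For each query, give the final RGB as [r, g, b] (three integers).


at x=1,y=1 over L1,L2,L3:
after L1 α=1: [212, 50, 190]
after L2 α=1/2: [185, 279/2, 113]
after L3 α=4/7: [93, 1893/14, 105]
rounded: [93, 135, 105]

query (1,2) [L1,L2,L3] — begin 0,0,0
L1 α=2/3: [392/3, 176/3, 494/3]
L2 α=1/2: [545/6, 112/3, 517/3]
L3 α=2/3: [2513/18, 1198/9, 1027/9]
→ [140, 133, 114]


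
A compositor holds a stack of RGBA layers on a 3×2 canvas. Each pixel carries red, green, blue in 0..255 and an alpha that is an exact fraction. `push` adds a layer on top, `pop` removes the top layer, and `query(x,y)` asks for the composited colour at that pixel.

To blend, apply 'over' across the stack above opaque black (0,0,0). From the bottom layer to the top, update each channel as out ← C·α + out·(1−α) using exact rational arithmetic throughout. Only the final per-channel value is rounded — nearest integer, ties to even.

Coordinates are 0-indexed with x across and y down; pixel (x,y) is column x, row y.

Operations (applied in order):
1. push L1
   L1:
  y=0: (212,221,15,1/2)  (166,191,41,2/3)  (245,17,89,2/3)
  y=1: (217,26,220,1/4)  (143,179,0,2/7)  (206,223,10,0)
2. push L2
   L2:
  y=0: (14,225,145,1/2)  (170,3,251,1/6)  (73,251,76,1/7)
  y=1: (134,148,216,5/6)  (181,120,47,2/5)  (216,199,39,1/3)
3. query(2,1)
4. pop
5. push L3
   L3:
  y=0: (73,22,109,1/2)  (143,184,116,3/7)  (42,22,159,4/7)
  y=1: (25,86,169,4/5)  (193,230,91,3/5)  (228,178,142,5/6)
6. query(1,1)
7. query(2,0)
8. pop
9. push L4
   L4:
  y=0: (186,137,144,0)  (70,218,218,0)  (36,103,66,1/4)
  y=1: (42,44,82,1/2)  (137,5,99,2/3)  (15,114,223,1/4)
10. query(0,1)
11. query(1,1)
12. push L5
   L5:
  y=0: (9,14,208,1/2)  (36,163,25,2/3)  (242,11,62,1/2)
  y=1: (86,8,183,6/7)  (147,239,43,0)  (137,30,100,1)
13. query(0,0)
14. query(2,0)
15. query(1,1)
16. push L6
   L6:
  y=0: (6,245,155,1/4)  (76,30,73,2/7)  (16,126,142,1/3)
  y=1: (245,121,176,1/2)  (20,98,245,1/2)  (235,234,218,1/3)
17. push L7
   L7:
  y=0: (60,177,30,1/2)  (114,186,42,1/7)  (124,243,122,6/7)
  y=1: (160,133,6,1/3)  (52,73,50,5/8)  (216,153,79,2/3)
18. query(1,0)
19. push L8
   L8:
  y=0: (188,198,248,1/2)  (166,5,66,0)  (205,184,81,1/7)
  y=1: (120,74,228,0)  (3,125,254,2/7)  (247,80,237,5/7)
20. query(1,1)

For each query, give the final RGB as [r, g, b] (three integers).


query (2,1) [L1,L2] — begin 0,0,0
after L1 α=0: [0, 0, 0]
after L2 α=1/3: [72, 199/3, 13]
rounded: [72, 66, 13]

(1,1) stack=L1,L3; from [0,0,0]:
L1 α=2/7: [286/7, 358/7, 0]
L3 α=3/5: [925/7, 5546/35, 273/5]
rounded: [132, 158, 55]

query (2,0) [L1,L3] — begin 0,0,0
+L1 (α=2/3) → [490/3, 34/3, 178/3]
+L3 (α=4/7) → [94, 122/7, 814/7]
→ [94, 17, 116]

at x=0,y=1 over L1,L4:
+L1 (α=1/4) → [217/4, 13/2, 55]
+L4 (α=1/2) → [385/8, 101/4, 137/2]
rounded: [48, 25, 68]

query (1,1) [L1,L4] — begin 0,0,0
+L1 (α=2/7) → [286/7, 358/7, 0]
+L4 (α=2/3) → [2204/21, 428/21, 66]
→ [105, 20, 66]

query (0,0) [L1,L4,L5] — begin 0,0,0
+L1 (α=1/2) → [106, 221/2, 15/2]
+L4 (α=0) → [106, 221/2, 15/2]
+L5 (α=1/2) → [115/2, 249/4, 431/4]
= [58, 62, 108]

query (2,0) [L1,L4,L5] — begin 0,0,0
L1 α=2/3: [490/3, 34/3, 178/3]
L4 α=1/4: [263/2, 137/4, 61]
L5 α=1/2: [747/4, 181/8, 123/2]
→ [187, 23, 62]

(1,1) stack=L1,L4,L5; from [0,0,0]:
after L1 α=2/7: [286/7, 358/7, 0]
after L4 α=2/3: [2204/21, 428/21, 66]
after L5 α=0: [2204/21, 428/21, 66]
rounded: [105, 20, 66]

query (1,0) [L1,L4,L5,L6,L7] — begin 0,0,0
L1 α=2/3: [332/3, 382/3, 82/3]
L4 α=0: [332/3, 382/3, 82/3]
L5 α=2/3: [548/9, 1360/9, 232/9]
L6 α=2/7: [4108/63, 7340/63, 2474/63]
L7 α=1/7: [10610/147, 18586/147, 5830/147]
= [72, 126, 40]

at x=1,y=1 over L1,L4,L5,L6,L7,L8:
L1 α=2/7: [286/7, 358/7, 0]
L4 α=2/3: [2204/21, 428/21, 66]
L5 α=0: [2204/21, 428/21, 66]
L6 α=1/2: [1312/21, 1243/21, 311/2]
L7 α=5/8: [783/14, 1899/28, 1433/16]
L8 α=2/7: [3999/98, 16495/196, 15293/112]
= [41, 84, 137]


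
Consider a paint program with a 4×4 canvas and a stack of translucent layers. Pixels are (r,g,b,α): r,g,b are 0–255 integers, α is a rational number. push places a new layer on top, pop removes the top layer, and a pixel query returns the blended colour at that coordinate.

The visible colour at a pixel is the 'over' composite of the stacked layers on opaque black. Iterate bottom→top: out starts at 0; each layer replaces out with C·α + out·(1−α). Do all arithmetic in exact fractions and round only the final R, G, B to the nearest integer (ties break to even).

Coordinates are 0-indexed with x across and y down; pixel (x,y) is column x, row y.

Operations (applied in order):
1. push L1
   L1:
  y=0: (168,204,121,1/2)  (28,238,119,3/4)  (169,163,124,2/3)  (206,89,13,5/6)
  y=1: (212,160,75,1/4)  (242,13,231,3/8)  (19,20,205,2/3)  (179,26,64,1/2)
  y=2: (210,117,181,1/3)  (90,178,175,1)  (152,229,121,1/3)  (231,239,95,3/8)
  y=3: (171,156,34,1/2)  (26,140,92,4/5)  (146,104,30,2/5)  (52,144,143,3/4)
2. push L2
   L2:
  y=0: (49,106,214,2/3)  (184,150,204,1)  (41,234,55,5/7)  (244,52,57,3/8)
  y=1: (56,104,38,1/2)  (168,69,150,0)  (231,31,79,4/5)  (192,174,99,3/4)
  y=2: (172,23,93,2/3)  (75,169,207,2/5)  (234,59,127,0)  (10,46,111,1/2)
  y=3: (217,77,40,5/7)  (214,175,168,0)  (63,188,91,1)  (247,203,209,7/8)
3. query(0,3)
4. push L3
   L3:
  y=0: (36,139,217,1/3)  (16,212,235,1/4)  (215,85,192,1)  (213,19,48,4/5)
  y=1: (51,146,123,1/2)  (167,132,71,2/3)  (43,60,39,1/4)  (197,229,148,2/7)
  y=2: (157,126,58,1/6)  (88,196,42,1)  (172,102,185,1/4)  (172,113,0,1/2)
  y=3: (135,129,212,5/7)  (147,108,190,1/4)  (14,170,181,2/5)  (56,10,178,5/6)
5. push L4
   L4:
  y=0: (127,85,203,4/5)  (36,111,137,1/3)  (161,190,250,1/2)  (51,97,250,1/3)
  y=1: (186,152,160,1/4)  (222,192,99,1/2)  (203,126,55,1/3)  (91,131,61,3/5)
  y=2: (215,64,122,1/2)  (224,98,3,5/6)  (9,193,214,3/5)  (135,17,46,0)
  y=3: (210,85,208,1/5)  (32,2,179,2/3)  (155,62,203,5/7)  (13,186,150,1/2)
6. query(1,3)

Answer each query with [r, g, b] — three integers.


(0,3) stack=L1,L2; from [0,0,0]:
L1 α=1/2: [171/2, 78, 17]
L2 α=5/7: [1256/7, 541/7, 234/7]
= [179, 77, 33]

query (1,3) [L1,L2,L3,L4] — begin 0,0,0
L1 α=4/5: [104/5, 112, 368/5]
L2 α=0: [104/5, 112, 368/5]
L3 α=1/4: [1047/20, 111, 1027/10]
L4 α=2/3: [2327/60, 115/3, 4607/30]
rounded: [39, 38, 154]


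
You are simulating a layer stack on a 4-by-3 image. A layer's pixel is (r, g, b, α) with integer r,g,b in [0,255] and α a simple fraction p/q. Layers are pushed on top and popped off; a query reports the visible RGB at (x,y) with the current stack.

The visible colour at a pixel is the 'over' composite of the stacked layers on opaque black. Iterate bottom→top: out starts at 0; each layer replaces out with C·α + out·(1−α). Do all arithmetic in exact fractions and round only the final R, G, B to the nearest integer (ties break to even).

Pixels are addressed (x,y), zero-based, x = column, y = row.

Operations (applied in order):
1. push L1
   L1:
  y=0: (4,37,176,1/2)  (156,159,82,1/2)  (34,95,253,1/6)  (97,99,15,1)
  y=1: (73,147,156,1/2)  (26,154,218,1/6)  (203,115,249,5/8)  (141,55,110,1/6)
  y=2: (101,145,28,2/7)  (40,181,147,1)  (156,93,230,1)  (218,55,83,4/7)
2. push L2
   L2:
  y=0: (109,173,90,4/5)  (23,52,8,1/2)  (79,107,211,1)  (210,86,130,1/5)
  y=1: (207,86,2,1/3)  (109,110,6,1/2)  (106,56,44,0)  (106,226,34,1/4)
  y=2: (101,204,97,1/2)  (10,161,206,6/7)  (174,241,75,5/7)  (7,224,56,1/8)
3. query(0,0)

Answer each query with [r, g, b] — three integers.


(0,0) stack=L1,L2; from [0,0,0]:
after L1 α=1/2: [2, 37/2, 88]
after L2 α=4/5: [438/5, 1421/10, 448/5]
rounded: [88, 142, 90]


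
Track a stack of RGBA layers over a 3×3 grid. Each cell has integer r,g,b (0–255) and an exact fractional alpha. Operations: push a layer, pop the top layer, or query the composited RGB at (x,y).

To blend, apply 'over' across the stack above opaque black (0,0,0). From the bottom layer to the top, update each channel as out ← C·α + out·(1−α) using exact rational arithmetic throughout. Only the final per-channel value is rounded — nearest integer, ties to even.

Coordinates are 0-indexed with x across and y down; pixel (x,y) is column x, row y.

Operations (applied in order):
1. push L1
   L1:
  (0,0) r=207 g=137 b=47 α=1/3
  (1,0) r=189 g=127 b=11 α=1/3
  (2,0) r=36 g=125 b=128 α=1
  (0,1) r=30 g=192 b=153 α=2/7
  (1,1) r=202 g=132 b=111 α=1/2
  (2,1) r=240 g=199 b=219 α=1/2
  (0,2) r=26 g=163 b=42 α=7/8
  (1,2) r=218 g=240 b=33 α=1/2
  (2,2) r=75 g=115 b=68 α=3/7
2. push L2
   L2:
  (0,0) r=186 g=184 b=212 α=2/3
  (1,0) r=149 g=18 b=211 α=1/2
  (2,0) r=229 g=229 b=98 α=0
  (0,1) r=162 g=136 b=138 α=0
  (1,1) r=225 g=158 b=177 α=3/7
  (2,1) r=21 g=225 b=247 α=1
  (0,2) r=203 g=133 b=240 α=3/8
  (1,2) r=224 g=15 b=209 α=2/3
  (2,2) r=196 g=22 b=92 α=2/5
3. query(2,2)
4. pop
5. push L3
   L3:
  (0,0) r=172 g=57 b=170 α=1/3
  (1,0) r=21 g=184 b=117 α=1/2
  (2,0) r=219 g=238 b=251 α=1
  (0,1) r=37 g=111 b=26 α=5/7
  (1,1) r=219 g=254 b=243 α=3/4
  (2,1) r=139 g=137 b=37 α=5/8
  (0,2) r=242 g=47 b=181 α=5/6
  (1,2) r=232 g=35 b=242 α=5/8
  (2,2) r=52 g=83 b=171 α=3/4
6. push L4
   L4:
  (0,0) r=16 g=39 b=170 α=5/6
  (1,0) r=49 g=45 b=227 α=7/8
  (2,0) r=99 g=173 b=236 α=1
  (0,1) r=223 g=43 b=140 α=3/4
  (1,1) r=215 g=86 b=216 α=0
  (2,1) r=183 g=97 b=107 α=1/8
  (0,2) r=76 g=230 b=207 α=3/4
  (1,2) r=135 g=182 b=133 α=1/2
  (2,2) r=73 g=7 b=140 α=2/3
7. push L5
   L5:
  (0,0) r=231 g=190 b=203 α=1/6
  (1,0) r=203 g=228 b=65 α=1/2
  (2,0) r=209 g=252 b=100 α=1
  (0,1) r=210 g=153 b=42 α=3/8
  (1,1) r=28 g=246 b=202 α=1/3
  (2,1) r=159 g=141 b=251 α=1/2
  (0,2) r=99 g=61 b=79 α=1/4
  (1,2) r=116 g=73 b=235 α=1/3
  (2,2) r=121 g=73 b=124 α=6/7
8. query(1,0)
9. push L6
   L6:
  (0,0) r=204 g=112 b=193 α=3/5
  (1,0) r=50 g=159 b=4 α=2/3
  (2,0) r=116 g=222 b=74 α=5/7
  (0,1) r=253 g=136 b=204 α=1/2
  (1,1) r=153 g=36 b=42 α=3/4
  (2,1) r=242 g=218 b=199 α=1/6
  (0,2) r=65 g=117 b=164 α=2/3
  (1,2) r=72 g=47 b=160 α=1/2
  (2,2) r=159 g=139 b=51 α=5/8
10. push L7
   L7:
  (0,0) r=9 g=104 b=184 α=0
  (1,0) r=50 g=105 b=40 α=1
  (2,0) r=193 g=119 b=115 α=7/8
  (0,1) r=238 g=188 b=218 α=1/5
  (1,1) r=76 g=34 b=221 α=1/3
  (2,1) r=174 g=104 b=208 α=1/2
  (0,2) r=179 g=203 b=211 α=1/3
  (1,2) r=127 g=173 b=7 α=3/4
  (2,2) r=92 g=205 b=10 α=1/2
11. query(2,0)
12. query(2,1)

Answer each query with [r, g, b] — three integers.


query (2,2) [L1,L2] — begin 0,0,0
L1 α=3/7: [225/7, 345/7, 204/7]
L2 α=2/5: [3419/35, 1343/35, 380/7]
rounded: [98, 38, 54]

(1,0) stack=L1,L3,L4,L5; from [0,0,0]:
after L1 α=1/3: [63, 127/3, 11/3]
after L3 α=1/2: [42, 679/6, 181/3]
after L4 α=7/8: [385/8, 2569/48, 1237/6]
after L5 α=1/2: [2009/16, 13513/96, 1627/12]
= [126, 141, 136]

query (2,0) [L1,L3,L4,L5,L6,L7] — begin 0,0,0
+L1 (α=1) → [36, 125, 128]
+L3 (α=1) → [219, 238, 251]
+L4 (α=1) → [99, 173, 236]
+L5 (α=1) → [209, 252, 100]
+L6 (α=5/7) → [998/7, 1614/7, 570/7]
+L7 (α=7/8) → [10455/56, 7445/56, 6205/56]
= [187, 133, 111]

query (2,1) [L1,L3,L4,L5,L6,L7] — begin 0,0,0
L1 α=1/2: [120, 199/2, 219/2]
L3 α=5/8: [1055/8, 1967/16, 1027/16]
L4 α=1/8: [8849/64, 15321/128, 8901/128]
L5 α=1/2: [19025/128, 33369/256, 41029/256]
L6 α=1/6: [126101/768, 222653/1536, 85363/512]
L7 α=1/2: [259733/1536, 382397/3072, 191859/1024]
→ [169, 124, 187]


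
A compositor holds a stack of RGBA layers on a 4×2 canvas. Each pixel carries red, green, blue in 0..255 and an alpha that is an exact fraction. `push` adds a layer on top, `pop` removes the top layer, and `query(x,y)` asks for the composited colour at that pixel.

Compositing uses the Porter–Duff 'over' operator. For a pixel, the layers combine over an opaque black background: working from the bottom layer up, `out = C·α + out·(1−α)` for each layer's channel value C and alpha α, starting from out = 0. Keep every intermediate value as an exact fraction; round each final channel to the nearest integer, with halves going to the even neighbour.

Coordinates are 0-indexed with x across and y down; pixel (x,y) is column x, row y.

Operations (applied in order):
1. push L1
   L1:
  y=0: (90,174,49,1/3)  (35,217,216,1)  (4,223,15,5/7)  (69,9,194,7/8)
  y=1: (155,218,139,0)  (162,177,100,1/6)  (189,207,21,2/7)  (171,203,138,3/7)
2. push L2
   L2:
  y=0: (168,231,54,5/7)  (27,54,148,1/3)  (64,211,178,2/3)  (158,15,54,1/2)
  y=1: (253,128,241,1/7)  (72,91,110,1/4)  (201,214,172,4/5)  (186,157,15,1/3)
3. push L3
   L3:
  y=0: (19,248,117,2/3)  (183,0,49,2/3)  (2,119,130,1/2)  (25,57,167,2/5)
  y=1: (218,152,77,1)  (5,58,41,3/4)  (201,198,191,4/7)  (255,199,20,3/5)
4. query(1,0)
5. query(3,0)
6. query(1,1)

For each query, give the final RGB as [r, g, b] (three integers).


(1,0) stack=L1,L2,L3; from [0,0,0]:
L1 α=1: [35, 217, 216]
L2 α=1/3: [97/3, 488/3, 580/3]
L3 α=2/3: [1195/9, 488/9, 874/9]
→ [133, 54, 97]

at x=3,y=0 over L1,L2,L3:
+L1 (α=7/8) → [483/8, 63/8, 679/4]
+L2 (α=1/2) → [1747/16, 183/16, 895/8]
+L3 (α=2/5) → [6041/80, 2373/80, 5357/40]
rounded: [76, 30, 134]

query (1,1) [L1,L2,L3] — begin 0,0,0
after L1 α=1/6: [27, 59/2, 50/3]
after L2 α=1/4: [153/4, 359/8, 40]
after L3 α=3/4: [213/16, 1751/32, 163/4]
→ [13, 55, 41]
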